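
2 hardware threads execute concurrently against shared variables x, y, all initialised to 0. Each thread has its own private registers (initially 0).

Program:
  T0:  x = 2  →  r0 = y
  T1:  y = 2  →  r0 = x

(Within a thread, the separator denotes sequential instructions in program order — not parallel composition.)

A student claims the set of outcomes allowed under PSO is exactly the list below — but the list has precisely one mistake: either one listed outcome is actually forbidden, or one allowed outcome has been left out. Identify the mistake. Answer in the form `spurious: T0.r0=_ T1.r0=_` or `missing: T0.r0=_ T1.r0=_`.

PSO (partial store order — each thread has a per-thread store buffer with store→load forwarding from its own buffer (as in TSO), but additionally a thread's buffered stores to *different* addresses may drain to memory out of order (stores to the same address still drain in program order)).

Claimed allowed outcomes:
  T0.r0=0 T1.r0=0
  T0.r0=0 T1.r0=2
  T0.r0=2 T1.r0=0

outcome vector order: (T0.r0,T1.r0)
under PSO → 0/0; 0/2; 2/0; 2/2
PSO∖claimed = {2/2}

missing: T0.r0=2 T1.r0=2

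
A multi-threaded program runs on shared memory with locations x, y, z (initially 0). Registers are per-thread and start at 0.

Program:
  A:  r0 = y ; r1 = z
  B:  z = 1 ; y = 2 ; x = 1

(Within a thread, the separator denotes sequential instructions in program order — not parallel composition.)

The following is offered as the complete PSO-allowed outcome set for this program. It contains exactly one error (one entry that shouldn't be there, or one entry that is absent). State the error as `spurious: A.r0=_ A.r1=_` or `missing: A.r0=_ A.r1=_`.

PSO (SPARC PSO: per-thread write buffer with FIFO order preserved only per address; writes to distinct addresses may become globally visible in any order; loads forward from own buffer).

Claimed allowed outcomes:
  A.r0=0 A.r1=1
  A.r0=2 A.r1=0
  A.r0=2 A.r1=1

missing: A.r0=0 A.r1=0

outcome vector order: (A.r0,A.r1)
under PSO → 00; 01; 20; 21
PSO∖claimed = {00}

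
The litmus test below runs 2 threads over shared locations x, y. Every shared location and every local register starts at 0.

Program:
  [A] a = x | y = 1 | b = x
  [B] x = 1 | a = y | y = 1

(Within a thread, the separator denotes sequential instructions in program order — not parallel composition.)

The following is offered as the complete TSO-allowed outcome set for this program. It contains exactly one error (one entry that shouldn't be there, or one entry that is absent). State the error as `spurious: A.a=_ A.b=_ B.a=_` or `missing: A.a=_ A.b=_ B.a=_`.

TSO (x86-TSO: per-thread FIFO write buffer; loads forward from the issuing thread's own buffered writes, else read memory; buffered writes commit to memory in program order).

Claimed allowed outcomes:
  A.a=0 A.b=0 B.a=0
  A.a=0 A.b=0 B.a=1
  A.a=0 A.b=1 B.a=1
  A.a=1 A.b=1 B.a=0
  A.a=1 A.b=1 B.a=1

outcome vector order: (A.a,A.b,B.a)
TSO (6): (0,0,0); (0,0,1); (0,1,0); (0,1,1); (1,1,0); (1,1,1)
TSO∖claimed = {(0,1,0)}

missing: A.a=0 A.b=1 B.a=0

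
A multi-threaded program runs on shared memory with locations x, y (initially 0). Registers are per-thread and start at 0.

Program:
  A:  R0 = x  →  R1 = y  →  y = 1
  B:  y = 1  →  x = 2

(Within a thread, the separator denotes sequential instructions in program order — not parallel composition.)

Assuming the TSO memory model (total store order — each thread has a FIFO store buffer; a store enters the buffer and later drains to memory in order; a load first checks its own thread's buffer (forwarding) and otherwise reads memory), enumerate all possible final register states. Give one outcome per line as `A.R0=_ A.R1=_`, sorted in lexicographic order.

outcome vector order: (A.R0,A.R1)
|TSO outcomes| = 3

A.R0=0 A.R1=0
A.R0=0 A.R1=1
A.R0=2 A.R1=1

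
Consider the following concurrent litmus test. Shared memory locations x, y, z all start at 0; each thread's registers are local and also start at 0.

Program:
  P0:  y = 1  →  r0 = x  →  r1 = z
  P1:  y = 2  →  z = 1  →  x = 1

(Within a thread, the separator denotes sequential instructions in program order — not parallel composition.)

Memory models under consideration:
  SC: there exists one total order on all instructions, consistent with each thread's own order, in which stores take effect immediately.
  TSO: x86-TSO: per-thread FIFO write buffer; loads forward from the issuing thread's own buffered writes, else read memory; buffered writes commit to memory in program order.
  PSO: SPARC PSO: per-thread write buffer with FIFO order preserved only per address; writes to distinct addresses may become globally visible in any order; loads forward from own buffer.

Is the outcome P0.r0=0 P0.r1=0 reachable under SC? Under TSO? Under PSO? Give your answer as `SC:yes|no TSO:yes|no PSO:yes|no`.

SC:yes TSO:yes PSO:yes

outcome vector order: (P0.r0,P0.r1)
SC: 3 outcomes — {(0,0) (0,1) (1,1)}
TSO: 3 outcomes — {(0,0) (0,1) (1,1)}
PSO: 4 outcomes — {(0,0) (0,1) (1,0) (1,1)}
target (0,0) ∈ {SC,TSO,PSO}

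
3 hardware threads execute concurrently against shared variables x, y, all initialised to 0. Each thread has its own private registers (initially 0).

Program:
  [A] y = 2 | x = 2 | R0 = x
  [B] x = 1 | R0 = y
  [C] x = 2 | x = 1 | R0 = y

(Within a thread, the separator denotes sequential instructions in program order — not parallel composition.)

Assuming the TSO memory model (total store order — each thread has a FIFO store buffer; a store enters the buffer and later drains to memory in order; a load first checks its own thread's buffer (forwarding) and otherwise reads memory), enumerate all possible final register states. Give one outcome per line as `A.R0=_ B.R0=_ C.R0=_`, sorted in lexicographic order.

A.R0=1 B.R0=0 C.R0=0
A.R0=1 B.R0=0 C.R0=2
A.R0=1 B.R0=2 C.R0=0
A.R0=1 B.R0=2 C.R0=2
A.R0=2 B.R0=0 C.R0=0
A.R0=2 B.R0=0 C.R0=2
A.R0=2 B.R0=2 C.R0=0
A.R0=2 B.R0=2 C.R0=2

outcome vector order: (A.R0,B.R0,C.R0)
|TSO outcomes| = 8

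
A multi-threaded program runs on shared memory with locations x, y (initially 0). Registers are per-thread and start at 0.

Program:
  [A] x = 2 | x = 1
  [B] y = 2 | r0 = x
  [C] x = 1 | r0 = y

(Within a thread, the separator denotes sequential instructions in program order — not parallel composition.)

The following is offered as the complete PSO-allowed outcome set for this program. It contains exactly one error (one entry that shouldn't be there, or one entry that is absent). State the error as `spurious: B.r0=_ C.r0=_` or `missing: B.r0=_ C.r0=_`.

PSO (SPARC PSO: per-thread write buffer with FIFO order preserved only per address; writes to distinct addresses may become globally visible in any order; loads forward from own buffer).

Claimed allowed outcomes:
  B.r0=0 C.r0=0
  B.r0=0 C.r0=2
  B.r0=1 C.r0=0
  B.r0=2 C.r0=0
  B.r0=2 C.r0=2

missing: B.r0=1 C.r0=2

outcome vector order: (B.r0,C.r0)
PSO: 6 outcomes — {00, 02, 10, 12, 20, 22}
PSO∖claimed = {12}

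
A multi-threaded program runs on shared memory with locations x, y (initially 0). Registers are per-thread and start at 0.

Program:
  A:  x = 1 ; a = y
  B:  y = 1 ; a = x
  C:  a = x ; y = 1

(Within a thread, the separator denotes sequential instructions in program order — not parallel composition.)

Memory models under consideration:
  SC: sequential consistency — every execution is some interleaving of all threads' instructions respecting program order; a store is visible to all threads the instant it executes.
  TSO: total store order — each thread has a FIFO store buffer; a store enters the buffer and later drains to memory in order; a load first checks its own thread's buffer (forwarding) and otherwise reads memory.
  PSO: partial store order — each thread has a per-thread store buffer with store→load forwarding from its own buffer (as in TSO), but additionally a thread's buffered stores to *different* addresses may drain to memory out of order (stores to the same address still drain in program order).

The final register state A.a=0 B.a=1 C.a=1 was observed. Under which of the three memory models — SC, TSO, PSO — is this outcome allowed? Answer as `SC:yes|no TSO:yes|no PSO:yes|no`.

SC:yes TSO:yes PSO:yes

outcome vector order: (A.a,B.a,C.a)
under SC → <0 1 0> <0 1 1> <1 0 0> <1 0 1> <1 1 0> <1 1 1>
under TSO → <0 0 0> <0 0 1> <0 1 0> <0 1 1> <1 0 0> <1 0 1> <1 1 0> <1 1 1>
under PSO → <0 0 0> <0 0 1> <0 1 0> <0 1 1> <1 0 0> <1 0 1> <1 1 0> <1 1 1>
target <0 1 1> ∈ {SC,TSO,PSO}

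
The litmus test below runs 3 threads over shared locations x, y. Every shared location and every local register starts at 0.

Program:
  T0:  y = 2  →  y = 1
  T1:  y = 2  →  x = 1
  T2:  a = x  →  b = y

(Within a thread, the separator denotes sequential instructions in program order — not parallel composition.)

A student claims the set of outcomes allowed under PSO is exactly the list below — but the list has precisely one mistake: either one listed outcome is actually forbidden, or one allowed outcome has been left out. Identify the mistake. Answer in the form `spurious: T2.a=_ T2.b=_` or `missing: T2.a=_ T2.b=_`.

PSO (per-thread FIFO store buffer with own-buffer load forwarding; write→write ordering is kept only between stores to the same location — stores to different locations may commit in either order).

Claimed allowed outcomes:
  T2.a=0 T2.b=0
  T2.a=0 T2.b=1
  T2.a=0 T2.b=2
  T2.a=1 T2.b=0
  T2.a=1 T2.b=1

missing: T2.a=1 T2.b=2

outcome vector order: (T2.a,T2.b)
PSO: 6 outcomes — {(0,0) (0,1) (0,2) (1,0) (1,1) (1,2)}
PSO∖claimed = {(1,2)}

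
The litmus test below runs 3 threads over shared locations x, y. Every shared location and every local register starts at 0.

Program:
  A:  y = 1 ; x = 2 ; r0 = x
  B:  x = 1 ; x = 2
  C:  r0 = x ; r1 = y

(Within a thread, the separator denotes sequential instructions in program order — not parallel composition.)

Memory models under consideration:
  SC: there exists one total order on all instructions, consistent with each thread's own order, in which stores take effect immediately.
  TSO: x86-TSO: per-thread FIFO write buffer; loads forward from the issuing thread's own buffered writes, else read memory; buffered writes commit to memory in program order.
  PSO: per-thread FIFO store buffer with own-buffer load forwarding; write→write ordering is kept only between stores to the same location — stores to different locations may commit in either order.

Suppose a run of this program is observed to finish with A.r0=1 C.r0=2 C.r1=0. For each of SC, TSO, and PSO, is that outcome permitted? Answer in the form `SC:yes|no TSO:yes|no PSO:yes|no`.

SC:no TSO:no PSO:yes

outcome vector order: (A.r0,C.r0,C.r1)
under SC → (1,0,0); (1,0,1); (1,1,1); (1,2,1); (2,0,0); (2,0,1); (2,1,0); (2,1,1); (2,2,0); (2,2,1)
under TSO → (1,0,0); (1,0,1); (1,1,1); (1,2,1); (2,0,0); (2,0,1); (2,1,0); (2,1,1); (2,2,0); (2,2,1)
under PSO → (1,0,0); (1,0,1); (1,1,0); (1,1,1); (1,2,0); (1,2,1); (2,0,0); (2,0,1); (2,1,0); (2,1,1); (2,2,0); (2,2,1)
target (1,2,0) ∈ {PSO}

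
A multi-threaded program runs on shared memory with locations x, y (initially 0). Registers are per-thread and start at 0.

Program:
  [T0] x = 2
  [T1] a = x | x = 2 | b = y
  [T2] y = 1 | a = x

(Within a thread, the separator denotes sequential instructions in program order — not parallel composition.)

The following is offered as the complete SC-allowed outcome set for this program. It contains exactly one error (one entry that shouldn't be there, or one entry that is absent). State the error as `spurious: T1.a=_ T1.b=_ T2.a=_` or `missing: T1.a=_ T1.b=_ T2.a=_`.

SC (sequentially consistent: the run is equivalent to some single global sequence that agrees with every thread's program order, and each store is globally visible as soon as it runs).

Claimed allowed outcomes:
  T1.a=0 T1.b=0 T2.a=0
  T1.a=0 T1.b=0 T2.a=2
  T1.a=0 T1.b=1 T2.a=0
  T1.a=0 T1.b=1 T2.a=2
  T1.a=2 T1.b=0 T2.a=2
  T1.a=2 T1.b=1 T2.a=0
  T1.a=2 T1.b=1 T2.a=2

outcome vector order: (T1.a,T1.b,T2.a)
under SC → 0/0/2, 0/1/0, 0/1/2, 2/0/2, 2/1/0, 2/1/2
claimed∖SC = {0/0/0}

spurious: T1.a=0 T1.b=0 T2.a=0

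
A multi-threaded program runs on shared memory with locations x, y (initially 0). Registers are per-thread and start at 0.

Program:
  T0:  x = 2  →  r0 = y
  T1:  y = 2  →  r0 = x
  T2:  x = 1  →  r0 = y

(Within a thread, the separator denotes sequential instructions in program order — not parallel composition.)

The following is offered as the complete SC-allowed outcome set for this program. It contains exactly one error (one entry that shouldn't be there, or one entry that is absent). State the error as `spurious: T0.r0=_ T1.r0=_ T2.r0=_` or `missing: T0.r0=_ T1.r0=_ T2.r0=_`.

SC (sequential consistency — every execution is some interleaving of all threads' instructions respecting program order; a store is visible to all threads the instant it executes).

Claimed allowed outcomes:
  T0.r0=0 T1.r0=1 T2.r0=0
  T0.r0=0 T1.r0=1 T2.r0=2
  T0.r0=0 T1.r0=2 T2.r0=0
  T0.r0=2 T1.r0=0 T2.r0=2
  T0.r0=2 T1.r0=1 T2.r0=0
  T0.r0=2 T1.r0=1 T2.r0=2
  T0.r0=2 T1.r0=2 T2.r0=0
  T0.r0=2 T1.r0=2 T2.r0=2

missing: T0.r0=0 T1.r0=2 T2.r0=2

outcome vector order: (T0.r0,T1.r0,T2.r0)
SC (9): 010, 012, 020, 022, 202, 210, 212, 220, 222
SC∖claimed = {022}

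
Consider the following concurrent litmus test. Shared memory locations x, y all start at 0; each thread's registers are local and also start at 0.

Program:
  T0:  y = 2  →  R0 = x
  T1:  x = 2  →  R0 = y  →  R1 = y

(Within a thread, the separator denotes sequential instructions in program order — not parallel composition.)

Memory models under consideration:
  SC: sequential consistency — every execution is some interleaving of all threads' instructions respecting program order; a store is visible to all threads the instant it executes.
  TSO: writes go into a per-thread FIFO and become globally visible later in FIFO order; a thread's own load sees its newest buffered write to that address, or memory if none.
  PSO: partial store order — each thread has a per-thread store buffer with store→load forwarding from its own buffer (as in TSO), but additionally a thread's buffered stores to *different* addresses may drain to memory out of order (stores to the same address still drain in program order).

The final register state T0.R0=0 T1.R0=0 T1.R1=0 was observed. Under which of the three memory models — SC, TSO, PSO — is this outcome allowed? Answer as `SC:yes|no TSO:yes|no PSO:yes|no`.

outcome vector order: (T0.R0,T1.R0,T1.R1)
[SC] allowed = {022 200 202 222}
[TSO] allowed = {000 002 022 200 202 222}
[PSO] allowed = {000 002 022 200 202 222}
target 000 ∈ {TSO,PSO}

SC:no TSO:yes PSO:yes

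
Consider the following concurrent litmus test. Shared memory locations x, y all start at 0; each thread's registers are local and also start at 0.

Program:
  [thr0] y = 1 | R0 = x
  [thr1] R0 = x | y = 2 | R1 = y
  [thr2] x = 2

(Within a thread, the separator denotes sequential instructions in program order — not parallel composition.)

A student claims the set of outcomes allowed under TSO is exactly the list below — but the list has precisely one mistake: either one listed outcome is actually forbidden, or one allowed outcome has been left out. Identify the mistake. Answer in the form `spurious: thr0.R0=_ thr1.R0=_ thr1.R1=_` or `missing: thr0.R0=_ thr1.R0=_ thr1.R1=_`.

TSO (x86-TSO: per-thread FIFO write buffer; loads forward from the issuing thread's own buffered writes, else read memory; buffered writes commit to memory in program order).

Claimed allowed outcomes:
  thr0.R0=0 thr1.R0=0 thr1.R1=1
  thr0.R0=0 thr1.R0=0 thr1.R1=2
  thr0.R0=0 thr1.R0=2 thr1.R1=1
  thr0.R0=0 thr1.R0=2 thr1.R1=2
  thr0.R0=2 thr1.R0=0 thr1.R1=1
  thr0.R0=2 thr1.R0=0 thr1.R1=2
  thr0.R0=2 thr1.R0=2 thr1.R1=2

missing: thr0.R0=2 thr1.R0=2 thr1.R1=1

outcome vector order: (thr0.R0,thr1.R0,thr1.R1)
[TSO] allowed = {(0,0,1) (0,0,2) (0,2,1) (0,2,2) (2,0,1) (2,0,2) (2,2,1) (2,2,2)}
TSO∖claimed = {(2,2,1)}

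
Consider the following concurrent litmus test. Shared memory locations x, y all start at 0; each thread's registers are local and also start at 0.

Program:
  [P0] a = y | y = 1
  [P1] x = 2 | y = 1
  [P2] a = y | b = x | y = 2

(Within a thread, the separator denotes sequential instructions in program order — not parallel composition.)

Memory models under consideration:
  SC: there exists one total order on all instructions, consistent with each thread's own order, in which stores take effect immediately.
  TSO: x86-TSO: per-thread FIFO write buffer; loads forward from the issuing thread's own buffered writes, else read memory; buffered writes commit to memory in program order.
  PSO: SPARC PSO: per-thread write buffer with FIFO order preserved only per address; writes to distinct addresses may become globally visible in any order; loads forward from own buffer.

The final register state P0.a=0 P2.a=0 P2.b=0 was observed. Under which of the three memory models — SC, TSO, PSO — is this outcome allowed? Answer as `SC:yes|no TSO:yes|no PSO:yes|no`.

outcome vector order: (P0.a,P2.a,P2.b)
SC: 10 outcomes — {0/0/0 0/0/2 0/1/0 0/1/2 1/0/0 1/0/2 1/1/2 2/0/0 2/0/2 2/1/2}
TSO: 10 outcomes — {0/0/0 0/0/2 0/1/0 0/1/2 1/0/0 1/0/2 1/1/2 2/0/0 2/0/2 2/1/2}
PSO: 12 outcomes — {0/0/0 0/0/2 0/1/0 0/1/2 1/0/0 1/0/2 1/1/0 1/1/2 2/0/0 2/0/2 2/1/0 2/1/2}
target 0/0/0 ∈ {SC,TSO,PSO}

SC:yes TSO:yes PSO:yes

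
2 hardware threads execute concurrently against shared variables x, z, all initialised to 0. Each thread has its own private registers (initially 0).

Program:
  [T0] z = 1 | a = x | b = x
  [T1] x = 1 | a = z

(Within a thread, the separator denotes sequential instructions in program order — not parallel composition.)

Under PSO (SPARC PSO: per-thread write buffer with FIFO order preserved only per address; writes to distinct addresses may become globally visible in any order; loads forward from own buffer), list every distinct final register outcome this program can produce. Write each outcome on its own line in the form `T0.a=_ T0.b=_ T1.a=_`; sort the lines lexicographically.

T0.a=0 T0.b=0 T1.a=0
T0.a=0 T0.b=0 T1.a=1
T0.a=0 T0.b=1 T1.a=0
T0.a=0 T0.b=1 T1.a=1
T0.a=1 T0.b=1 T1.a=0
T0.a=1 T0.b=1 T1.a=1

outcome vector order: (T0.a,T0.b,T1.a)
|PSO outcomes| = 6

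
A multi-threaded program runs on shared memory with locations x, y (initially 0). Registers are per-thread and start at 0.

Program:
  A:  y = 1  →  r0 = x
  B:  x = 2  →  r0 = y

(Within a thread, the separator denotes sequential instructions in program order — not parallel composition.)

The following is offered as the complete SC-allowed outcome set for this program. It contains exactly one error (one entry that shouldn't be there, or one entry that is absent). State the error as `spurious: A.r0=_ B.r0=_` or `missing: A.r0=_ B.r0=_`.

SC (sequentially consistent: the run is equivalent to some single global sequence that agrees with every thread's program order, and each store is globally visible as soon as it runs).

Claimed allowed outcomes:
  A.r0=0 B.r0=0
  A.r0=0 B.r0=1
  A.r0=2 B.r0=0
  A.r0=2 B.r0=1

spurious: A.r0=0 B.r0=0

outcome vector order: (A.r0,B.r0)
SC (3): <0 1>, <2 0>, <2 1>
claimed∖SC = {<0 0>}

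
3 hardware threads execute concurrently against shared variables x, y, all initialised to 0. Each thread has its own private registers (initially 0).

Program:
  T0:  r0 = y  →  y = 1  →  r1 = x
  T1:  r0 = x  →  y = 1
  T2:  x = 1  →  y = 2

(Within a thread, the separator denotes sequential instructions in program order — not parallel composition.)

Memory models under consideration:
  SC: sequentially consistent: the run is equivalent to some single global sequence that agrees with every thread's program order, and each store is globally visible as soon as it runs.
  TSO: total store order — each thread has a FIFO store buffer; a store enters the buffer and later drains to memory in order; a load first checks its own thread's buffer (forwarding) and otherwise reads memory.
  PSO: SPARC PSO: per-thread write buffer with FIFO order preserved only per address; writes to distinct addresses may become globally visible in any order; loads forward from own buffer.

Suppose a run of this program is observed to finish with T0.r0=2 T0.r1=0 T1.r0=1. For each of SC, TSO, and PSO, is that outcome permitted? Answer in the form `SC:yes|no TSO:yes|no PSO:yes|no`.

SC:no TSO:no PSO:yes

outcome vector order: (T0.r0,T0.r1,T1.r0)
[SC] allowed = {000; 001; 010; 011; 100; 110; 111; 210; 211}
[TSO] allowed = {000; 001; 010; 011; 100; 110; 111; 210; 211}
[PSO] allowed = {000; 001; 010; 011; 100; 110; 111; 200; 201; 210; 211}
target 201 ∈ {PSO}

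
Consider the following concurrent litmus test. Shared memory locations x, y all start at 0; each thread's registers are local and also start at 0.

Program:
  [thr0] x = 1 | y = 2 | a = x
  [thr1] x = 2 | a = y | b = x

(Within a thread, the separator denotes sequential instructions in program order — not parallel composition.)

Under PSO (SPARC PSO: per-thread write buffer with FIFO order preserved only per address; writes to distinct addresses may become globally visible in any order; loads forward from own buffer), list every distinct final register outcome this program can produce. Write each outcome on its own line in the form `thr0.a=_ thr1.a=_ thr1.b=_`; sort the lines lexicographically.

outcome vector order: (thr0.a,thr1.a,thr1.b)
|PSO outcomes| = 6

thr0.a=1 thr1.a=0 thr1.b=1
thr0.a=1 thr1.a=0 thr1.b=2
thr0.a=1 thr1.a=2 thr1.b=1
thr0.a=1 thr1.a=2 thr1.b=2
thr0.a=2 thr1.a=0 thr1.b=2
thr0.a=2 thr1.a=2 thr1.b=2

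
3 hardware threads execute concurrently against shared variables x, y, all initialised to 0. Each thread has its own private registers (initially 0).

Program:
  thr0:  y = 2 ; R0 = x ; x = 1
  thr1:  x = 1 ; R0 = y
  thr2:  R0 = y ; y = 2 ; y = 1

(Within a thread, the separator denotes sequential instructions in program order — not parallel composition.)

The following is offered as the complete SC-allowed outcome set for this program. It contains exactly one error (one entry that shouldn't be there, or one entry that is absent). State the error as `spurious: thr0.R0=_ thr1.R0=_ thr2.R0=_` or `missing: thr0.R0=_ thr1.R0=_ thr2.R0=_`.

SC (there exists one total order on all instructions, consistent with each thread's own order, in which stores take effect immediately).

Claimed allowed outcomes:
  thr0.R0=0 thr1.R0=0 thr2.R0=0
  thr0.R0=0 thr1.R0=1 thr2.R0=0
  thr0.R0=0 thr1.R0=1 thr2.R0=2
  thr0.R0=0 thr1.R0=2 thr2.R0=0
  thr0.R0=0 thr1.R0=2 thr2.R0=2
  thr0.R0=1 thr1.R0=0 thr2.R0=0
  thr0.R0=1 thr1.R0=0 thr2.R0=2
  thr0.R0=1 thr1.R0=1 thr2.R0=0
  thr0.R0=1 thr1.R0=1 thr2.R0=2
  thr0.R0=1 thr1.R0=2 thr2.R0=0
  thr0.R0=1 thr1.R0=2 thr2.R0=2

outcome vector order: (thr0.R0,thr1.R0,thr2.R0)
under SC → 0/1/0; 0/1/2; 0/2/0; 0/2/2; 1/0/0; 1/0/2; 1/1/0; 1/1/2; 1/2/0; 1/2/2
claimed∖SC = {0/0/0}

spurious: thr0.R0=0 thr1.R0=0 thr2.R0=0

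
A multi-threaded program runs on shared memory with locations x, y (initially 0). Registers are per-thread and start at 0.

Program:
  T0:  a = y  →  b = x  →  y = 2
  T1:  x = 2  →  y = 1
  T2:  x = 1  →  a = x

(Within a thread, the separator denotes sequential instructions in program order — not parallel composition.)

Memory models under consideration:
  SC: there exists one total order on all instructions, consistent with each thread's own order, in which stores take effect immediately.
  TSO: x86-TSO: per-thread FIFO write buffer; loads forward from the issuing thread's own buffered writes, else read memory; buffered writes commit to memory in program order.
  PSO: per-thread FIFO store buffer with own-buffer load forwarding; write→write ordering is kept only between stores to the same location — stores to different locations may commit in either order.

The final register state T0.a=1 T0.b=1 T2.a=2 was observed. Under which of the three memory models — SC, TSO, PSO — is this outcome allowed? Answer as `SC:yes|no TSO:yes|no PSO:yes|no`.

SC:no TSO:no PSO:yes

outcome vector order: (T0.a,T0.b,T2.a)
under SC → <0 0 1>; <0 0 2>; <0 1 1>; <0 1 2>; <0 2 1>; <0 2 2>; <1 1 1>; <1 2 1>; <1 2 2>
under TSO → <0 0 1>; <0 0 2>; <0 1 1>; <0 1 2>; <0 2 1>; <0 2 2>; <1 1 1>; <1 2 1>; <1 2 2>
under PSO → <0 0 1>; <0 0 2>; <0 1 1>; <0 1 2>; <0 2 1>; <0 2 2>; <1 0 1>; <1 0 2>; <1 1 1>; <1 1 2>; <1 2 1>; <1 2 2>
target <1 1 2> ∈ {PSO}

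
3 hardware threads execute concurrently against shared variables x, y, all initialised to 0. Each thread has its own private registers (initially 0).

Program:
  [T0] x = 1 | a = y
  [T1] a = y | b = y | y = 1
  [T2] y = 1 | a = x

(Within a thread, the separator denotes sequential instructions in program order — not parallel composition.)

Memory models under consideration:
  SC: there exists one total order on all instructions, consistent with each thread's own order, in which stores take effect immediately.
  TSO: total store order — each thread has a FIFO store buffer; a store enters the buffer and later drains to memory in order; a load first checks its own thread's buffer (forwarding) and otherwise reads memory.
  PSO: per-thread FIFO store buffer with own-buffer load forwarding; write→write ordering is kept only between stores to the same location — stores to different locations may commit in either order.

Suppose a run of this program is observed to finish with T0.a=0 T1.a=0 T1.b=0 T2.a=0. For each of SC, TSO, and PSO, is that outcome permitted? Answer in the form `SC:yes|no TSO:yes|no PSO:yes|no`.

SC:no TSO:yes PSO:yes

outcome vector order: (T0.a,T1.a,T1.b,T2.a)
[SC] allowed = {(0,0,0,1) (0,0,1,1) (0,1,1,1) (1,0,0,0) (1,0,0,1) (1,0,1,0) (1,0,1,1) (1,1,1,0) (1,1,1,1)}
[TSO] allowed = {(0,0,0,0) (0,0,0,1) (0,0,1,0) (0,0,1,1) (0,1,1,0) (0,1,1,1) (1,0,0,0) (1,0,0,1) (1,0,1,0) (1,0,1,1) (1,1,1,0) (1,1,1,1)}
[PSO] allowed = {(0,0,0,0) (0,0,0,1) (0,0,1,0) (0,0,1,1) (0,1,1,0) (0,1,1,1) (1,0,0,0) (1,0,0,1) (1,0,1,0) (1,0,1,1) (1,1,1,0) (1,1,1,1)}
target (0,0,0,0) ∈ {TSO,PSO}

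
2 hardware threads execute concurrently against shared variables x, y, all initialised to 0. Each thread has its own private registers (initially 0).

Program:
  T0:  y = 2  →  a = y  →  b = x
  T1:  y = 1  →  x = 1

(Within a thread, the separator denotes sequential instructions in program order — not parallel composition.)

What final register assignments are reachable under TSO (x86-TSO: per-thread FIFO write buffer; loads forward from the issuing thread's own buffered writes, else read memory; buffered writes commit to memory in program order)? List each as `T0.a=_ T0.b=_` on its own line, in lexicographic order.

outcome vector order: (T0.a,T0.b)
|TSO outcomes| = 4

T0.a=1 T0.b=0
T0.a=1 T0.b=1
T0.a=2 T0.b=0
T0.a=2 T0.b=1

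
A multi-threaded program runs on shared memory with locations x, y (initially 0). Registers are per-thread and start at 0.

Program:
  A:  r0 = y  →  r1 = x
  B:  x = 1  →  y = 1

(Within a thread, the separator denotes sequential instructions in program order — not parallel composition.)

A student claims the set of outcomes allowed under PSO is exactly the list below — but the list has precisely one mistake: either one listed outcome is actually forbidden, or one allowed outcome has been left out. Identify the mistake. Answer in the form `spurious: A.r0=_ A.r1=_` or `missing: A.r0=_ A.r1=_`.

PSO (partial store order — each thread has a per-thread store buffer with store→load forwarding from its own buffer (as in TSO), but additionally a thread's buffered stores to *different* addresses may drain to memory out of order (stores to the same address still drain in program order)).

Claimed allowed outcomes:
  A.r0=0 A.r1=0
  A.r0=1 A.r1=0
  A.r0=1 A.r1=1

outcome vector order: (A.r0,A.r1)
under PSO → 00; 01; 10; 11
PSO∖claimed = {01}

missing: A.r0=0 A.r1=1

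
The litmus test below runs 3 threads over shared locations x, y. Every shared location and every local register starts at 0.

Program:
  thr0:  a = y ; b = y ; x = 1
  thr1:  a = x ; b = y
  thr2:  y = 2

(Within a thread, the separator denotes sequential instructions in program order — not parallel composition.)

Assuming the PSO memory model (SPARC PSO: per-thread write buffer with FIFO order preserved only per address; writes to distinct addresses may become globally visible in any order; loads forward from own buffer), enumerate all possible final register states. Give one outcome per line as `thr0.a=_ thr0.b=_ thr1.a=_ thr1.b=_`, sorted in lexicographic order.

outcome vector order: (thr0.a,thr0.b,thr1.a,thr1.b)
|PSO outcomes| = 10

thr0.a=0 thr0.b=0 thr1.a=0 thr1.b=0
thr0.a=0 thr0.b=0 thr1.a=0 thr1.b=2
thr0.a=0 thr0.b=0 thr1.a=1 thr1.b=0
thr0.a=0 thr0.b=0 thr1.a=1 thr1.b=2
thr0.a=0 thr0.b=2 thr1.a=0 thr1.b=0
thr0.a=0 thr0.b=2 thr1.a=0 thr1.b=2
thr0.a=0 thr0.b=2 thr1.a=1 thr1.b=2
thr0.a=2 thr0.b=2 thr1.a=0 thr1.b=0
thr0.a=2 thr0.b=2 thr1.a=0 thr1.b=2
thr0.a=2 thr0.b=2 thr1.a=1 thr1.b=2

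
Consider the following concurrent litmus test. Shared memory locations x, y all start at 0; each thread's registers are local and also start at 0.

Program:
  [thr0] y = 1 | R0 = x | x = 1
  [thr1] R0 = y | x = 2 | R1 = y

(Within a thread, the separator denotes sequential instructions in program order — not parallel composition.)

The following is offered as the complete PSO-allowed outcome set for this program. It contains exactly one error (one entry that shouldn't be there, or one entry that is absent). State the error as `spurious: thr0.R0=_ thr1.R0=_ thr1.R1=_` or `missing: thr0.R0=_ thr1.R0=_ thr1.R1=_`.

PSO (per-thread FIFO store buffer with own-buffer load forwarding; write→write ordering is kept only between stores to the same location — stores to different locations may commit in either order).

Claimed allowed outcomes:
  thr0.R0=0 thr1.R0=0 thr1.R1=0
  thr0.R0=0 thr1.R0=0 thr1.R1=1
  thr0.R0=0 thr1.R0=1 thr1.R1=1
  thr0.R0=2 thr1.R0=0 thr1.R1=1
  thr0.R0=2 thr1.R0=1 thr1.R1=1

missing: thr0.R0=2 thr1.R0=0 thr1.R1=0

outcome vector order: (thr0.R0,thr1.R0,thr1.R1)
[PSO] allowed = {000 001 011 200 201 211}
PSO∖claimed = {200}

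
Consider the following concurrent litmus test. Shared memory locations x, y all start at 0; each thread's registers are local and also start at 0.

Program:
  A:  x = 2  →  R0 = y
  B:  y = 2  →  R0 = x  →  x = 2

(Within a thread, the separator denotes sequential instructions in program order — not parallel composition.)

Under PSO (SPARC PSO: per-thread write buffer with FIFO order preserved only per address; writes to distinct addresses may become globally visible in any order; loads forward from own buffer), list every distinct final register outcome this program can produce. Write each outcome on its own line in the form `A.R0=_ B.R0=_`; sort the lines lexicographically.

A.R0=0 B.R0=0
A.R0=0 B.R0=2
A.R0=2 B.R0=0
A.R0=2 B.R0=2

outcome vector order: (A.R0,B.R0)
|PSO outcomes| = 4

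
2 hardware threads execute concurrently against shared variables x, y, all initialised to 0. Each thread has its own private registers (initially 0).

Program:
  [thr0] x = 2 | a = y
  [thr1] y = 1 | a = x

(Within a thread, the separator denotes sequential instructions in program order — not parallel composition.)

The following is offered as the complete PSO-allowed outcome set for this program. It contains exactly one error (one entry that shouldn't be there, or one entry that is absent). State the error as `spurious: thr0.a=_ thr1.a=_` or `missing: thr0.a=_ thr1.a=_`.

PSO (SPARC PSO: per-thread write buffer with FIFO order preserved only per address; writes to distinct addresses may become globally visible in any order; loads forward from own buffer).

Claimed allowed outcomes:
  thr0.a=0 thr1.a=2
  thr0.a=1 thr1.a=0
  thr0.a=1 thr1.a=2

outcome vector order: (thr0.a,thr1.a)
PSO (4): (0,0), (0,2), (1,0), (1,2)
PSO∖claimed = {(0,0)}

missing: thr0.a=0 thr1.a=0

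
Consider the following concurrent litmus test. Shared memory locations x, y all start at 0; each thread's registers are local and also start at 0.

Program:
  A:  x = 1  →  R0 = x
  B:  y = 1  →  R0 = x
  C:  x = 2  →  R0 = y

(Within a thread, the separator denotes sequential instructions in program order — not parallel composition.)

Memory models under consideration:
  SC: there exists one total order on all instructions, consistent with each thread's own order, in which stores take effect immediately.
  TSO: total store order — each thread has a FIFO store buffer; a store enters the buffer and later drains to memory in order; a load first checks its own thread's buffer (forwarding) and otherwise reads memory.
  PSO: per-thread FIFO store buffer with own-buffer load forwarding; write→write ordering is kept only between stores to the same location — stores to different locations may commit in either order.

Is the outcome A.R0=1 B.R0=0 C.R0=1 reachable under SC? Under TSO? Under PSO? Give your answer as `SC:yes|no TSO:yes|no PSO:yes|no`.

outcome vector order: (A.R0,B.R0,C.R0)
SC: 9 outcomes — {1/0/1 1/1/0 1/1/1 1/2/0 1/2/1 2/0/1 2/1/1 2/2/0 2/2/1}
TSO: 12 outcomes — {1/0/0 1/0/1 1/1/0 1/1/1 1/2/0 1/2/1 2/0/0 2/0/1 2/1/0 2/1/1 2/2/0 2/2/1}
PSO: 12 outcomes — {1/0/0 1/0/1 1/1/0 1/1/1 1/2/0 1/2/1 2/0/0 2/0/1 2/1/0 2/1/1 2/2/0 2/2/1}
target 1/0/1 ∈ {SC,TSO,PSO}

SC:yes TSO:yes PSO:yes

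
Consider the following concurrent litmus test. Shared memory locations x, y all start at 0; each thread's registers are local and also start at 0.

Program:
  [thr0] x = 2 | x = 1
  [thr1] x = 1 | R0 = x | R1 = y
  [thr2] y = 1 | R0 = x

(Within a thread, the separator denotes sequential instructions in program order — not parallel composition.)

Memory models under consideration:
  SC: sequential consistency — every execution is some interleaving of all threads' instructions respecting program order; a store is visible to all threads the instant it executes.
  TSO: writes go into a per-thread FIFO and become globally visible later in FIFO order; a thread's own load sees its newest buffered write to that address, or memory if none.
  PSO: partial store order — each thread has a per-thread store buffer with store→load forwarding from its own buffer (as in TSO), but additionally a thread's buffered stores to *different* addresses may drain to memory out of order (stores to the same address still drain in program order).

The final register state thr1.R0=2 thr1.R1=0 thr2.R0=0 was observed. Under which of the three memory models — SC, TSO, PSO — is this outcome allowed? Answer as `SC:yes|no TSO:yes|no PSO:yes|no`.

SC:no TSO:yes PSO:yes

outcome vector order: (thr1.R0,thr1.R1,thr2.R0)
SC: 10 outcomes — {(1,0,1) (1,0,2) (1,1,0) (1,1,1) (1,1,2) (2,0,1) (2,0,2) (2,1,0) (2,1,1) (2,1,2)}
TSO: 12 outcomes — {(1,0,0) (1,0,1) (1,0,2) (1,1,0) (1,1,1) (1,1,2) (2,0,0) (2,0,1) (2,0,2) (2,1,0) (2,1,1) (2,1,2)}
PSO: 12 outcomes — {(1,0,0) (1,0,1) (1,0,2) (1,1,0) (1,1,1) (1,1,2) (2,0,0) (2,0,1) (2,0,2) (2,1,0) (2,1,1) (2,1,2)}
target (2,0,0) ∈ {TSO,PSO}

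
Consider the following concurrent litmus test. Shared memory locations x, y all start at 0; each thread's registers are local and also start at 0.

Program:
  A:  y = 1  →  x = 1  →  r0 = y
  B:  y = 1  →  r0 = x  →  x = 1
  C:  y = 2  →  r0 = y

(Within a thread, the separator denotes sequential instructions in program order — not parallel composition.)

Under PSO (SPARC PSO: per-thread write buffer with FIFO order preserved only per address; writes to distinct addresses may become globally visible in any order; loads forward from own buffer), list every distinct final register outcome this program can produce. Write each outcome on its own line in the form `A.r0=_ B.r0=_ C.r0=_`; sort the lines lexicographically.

outcome vector order: (A.r0,B.r0,C.r0)
|PSO outcomes| = 8

A.r0=1 B.r0=0 C.r0=1
A.r0=1 B.r0=0 C.r0=2
A.r0=1 B.r0=1 C.r0=1
A.r0=1 B.r0=1 C.r0=2
A.r0=2 B.r0=0 C.r0=1
A.r0=2 B.r0=0 C.r0=2
A.r0=2 B.r0=1 C.r0=1
A.r0=2 B.r0=1 C.r0=2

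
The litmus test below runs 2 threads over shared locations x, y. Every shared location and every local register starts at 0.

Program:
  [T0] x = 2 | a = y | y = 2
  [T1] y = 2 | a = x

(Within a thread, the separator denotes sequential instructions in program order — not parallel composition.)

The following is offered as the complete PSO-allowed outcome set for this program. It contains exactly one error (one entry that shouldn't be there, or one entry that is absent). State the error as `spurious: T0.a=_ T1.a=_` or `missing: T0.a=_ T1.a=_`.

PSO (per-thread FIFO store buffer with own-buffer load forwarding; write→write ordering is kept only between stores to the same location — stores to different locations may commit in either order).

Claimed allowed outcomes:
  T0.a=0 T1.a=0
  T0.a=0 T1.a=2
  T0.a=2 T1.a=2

missing: T0.a=2 T1.a=0

outcome vector order: (T0.a,T1.a)
PSO (4): <0 0>; <0 2>; <2 0>; <2 2>
PSO∖claimed = {<2 0>}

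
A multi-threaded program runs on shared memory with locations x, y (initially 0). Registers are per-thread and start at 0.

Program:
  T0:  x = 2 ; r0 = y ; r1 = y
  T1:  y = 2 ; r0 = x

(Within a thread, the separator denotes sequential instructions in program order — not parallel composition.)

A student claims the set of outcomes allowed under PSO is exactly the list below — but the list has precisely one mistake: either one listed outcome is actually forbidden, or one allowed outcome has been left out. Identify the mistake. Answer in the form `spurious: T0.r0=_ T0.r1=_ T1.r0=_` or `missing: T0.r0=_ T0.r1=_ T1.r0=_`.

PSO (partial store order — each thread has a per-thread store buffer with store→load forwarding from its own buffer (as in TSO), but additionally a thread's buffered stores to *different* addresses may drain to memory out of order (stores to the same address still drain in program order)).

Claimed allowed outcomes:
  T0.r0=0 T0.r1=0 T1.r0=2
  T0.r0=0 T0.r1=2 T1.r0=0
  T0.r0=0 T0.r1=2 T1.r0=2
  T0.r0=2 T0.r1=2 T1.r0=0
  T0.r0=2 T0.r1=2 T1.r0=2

missing: T0.r0=0 T0.r1=0 T1.r0=0

outcome vector order: (T0.r0,T0.r1,T1.r0)
under PSO → 0/0/0; 0/0/2; 0/2/0; 0/2/2; 2/2/0; 2/2/2
PSO∖claimed = {0/0/0}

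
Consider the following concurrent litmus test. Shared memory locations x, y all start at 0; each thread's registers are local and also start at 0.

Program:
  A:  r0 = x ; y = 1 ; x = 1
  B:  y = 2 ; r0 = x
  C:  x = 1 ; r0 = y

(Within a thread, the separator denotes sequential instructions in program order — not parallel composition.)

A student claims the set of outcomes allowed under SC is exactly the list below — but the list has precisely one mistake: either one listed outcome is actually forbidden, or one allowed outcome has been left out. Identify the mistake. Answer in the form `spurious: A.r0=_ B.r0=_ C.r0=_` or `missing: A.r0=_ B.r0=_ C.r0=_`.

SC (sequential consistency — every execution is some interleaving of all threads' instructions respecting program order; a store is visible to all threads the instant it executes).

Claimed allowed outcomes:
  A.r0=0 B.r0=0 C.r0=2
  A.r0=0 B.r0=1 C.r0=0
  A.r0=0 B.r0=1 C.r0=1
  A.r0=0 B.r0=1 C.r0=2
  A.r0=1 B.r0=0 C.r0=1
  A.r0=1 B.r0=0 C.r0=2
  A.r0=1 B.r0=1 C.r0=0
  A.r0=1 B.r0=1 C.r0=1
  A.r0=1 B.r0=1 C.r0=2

missing: A.r0=0 B.r0=0 C.r0=1

outcome vector order: (A.r0,B.r0,C.r0)
[SC] allowed = {0/0/1, 0/0/2, 0/1/0, 0/1/1, 0/1/2, 1/0/1, 1/0/2, 1/1/0, 1/1/1, 1/1/2}
SC∖claimed = {0/0/1}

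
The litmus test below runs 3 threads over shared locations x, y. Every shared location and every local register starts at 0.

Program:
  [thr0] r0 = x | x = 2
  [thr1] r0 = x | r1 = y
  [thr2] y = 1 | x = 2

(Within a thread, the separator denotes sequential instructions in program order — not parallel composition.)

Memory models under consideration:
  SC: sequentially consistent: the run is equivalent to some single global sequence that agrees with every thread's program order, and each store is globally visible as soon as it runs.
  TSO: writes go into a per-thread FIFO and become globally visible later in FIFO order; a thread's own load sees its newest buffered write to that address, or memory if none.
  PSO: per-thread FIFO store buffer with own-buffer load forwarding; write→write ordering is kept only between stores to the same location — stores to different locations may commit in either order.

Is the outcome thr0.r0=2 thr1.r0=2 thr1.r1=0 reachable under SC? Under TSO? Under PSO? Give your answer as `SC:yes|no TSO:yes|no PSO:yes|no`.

SC:no TSO:no PSO:yes

outcome vector order: (thr0.r0,thr1.r0,thr1.r1)
[SC] allowed = {0/0/0, 0/0/1, 0/2/0, 0/2/1, 2/0/0, 2/0/1, 2/2/1}
[TSO] allowed = {0/0/0, 0/0/1, 0/2/0, 0/2/1, 2/0/0, 2/0/1, 2/2/1}
[PSO] allowed = {0/0/0, 0/0/1, 0/2/0, 0/2/1, 2/0/0, 2/0/1, 2/2/0, 2/2/1}
target 2/2/0 ∈ {PSO}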